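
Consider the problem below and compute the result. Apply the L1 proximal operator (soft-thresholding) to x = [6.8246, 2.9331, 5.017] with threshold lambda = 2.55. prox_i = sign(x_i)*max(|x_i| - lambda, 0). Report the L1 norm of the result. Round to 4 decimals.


Soft-thresholding with lambda = 2.55:
prox(6.8246) = sign(6.8246)*max(|6.8246| - 2.55, 0) = 4.2746
prox(2.9331) = sign(2.9331)*max(|2.9331| - 2.55, 0) = 0.3831
prox(5.017) = sign(5.017)*max(|5.017| - 2.55, 0) = 2.467
prox(x) = [4.2746, 0.3831, 2.467]
||prox(x)||_1 = 4.2746 + 0.3831 + 2.467 = 7.1247


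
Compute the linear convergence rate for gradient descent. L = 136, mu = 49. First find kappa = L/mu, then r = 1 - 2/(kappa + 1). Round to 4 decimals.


Step 1: Compute the condition number.
kappa = L/mu = 136/49 = 2.7755
Step 2: Compute the convergence rate.
r = 1 - 2/(kappa + 1) = 1 - 2*mu/(L + mu) = (L - mu)/(L + mu) = 87/185 = 0.4703


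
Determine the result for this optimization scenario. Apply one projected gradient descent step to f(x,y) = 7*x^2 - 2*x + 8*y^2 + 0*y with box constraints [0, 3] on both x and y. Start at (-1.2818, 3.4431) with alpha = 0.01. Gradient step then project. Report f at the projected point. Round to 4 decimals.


Step 1: Compute gradient at (-1.2818, 3.4431).
grad_x = 2*7*-1.2818 - 2 = -19.9452
grad_y = 2*8*3.4431 + 0 = 55.0896
Step 2: Gradient step.
x_raw = -1.2818 - 0.01*-19.9452 = -1.0823
y_raw = 3.4431 - 0.01*55.0896 = 2.8922
Step 3: Project onto [0, 3].
x_proj = clip(-1.0823) = 0.0
y_proj = clip(2.8922) = 2.8922
Step 4: Evaluate f.
f(0.0, 2.8922) = 66.9188


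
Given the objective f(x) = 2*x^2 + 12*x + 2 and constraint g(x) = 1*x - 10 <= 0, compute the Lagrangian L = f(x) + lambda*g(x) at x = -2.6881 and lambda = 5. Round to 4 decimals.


Step 1: Evaluate f(x).
f(-2.6881) = 2*(-2.6881)^2 + 12*(-2.6881) + 2 = -15.8054
Step 2: Evaluate g(x).
g(-2.6881) = 1*-2.6881 - 10 = -12.6881
Step 3: Compute Lagrangian.
L = -15.8054 + 5*-12.6881 = -79.2459


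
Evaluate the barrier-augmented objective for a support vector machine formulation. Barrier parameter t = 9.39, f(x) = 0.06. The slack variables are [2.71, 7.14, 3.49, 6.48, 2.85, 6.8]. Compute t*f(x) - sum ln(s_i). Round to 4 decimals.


Step 1: Compute log-barrier.
ln values: [0.9969, 1.9657, 1.2499, 1.8687, 1.0473, 1.9169]
phi = -(0.9969 + 1.9657 + 1.2499 + 1.8687 + 1.0473 + 1.9169) = -9.0455
Step 2: Compute augmented objective.
t*f(x) = 9.39*0.06 = 0.5634
Total = 0.5634 - 9.0455 = -8.4821


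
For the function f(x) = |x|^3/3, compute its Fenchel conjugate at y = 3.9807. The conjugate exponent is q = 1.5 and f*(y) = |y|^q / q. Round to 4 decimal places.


The conjugate exponent q satisfies 1/p + 1/q = 1.
p = 3, so q = 3/(3 - 1) = 1.5
|y|^q = 3.9807^1.5 = 7.9422
f*(3.9807) = 7.9422 / 1.5 = 5.2948


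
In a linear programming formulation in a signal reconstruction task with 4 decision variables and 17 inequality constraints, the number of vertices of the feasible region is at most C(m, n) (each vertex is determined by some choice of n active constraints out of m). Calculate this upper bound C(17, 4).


Each vertex corresponds to some choice of n active constraints out of m, so the number of vertices is at most C(m, n) = m! / (n!(m-n)!).
m = 17, n = 4
Numerator: 17 * 16 * 15 * 14
Denominator: 4! = 24
C(17, 4) = 2380


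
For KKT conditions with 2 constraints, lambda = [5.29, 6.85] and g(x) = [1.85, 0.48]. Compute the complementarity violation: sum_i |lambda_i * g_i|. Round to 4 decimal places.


KKT complementary slackness check:
lambda_1 * g_1 = 5.29 * 1.85 = 9.7865
lambda_2 * g_2 = 6.85 * 0.48 = 3.288
Total violation = 9.7865 + 3.288 = 13.0745


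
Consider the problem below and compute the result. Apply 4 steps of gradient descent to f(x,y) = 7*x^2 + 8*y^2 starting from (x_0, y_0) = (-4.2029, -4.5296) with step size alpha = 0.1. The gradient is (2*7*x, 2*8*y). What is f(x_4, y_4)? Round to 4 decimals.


Gradient descent on f(x,y) = 7*x^2 + 8*y^2.
Starting point: (-4.2029, -4.5296), alpha = 0.1
Step 1: grad_x = 2*7*-4.2029 = -58.8406, grad_y = 2*8*-4.5296 = -72.4736
  x_1 = -4.2029 - 0.1*-58.8406 = 1.6812
  y_1 = -4.5296 - 0.1*-72.4736 = 2.7178
Step 2: grad_x = 2*7*1.6812 = 23.5362, grad_y = 2*8*2.7178 = 43.4842
  x_2 = 1.6812 - 0.1*23.5362 = -0.6725
  y_2 = 2.7178 - 0.1*43.4842 = -1.6307
Step 3: grad_x = 2*7*-0.6725 = -9.4145, grad_y = 2*8*-1.6307 = -26.0905
  x_3 = -0.6725 - 0.1*-9.4145 = 0.269
  y_3 = -1.6307 - 0.1*-26.0905 = 0.9784
Step 4: grad_x = 2*7*0.269 = 3.7658, grad_y = 2*8*0.9784 = 15.6543
  x_4 = 0.269 - 0.1*3.7658 = -0.1076
  y_4 = 0.9784 - 0.1*15.6543 = -0.587
f(-0.1076, -0.587) = 7*(-0.1076)^2 + 8*(-0.587)^2 = 2.8379


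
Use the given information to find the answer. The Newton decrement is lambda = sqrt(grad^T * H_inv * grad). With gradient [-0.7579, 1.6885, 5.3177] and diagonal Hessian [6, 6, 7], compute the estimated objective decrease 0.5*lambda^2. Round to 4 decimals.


Step 1: H is diagonal, so H^(-1) * g = [-0.1263, 0.2814, 0.7597].
Step 2: g^T H^(-1) g = sum_i g_i^2 / H_ii
  = (-0.7579)^2/6 + (1.6885)^2/6 + (5.3177)^2/7
  = 0.0957 + 0.4752 + 4.0397 = 4.6106
Step 3: Objective decrease = 0.5 * g^T H^(-1) g = 2.3053


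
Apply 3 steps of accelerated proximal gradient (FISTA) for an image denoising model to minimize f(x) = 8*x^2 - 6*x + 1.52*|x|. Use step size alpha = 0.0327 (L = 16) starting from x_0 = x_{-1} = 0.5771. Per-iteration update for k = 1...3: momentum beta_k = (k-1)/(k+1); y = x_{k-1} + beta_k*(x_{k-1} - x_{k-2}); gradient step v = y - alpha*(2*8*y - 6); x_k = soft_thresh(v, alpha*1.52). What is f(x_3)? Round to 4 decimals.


FISTA on f(x) = 8*x^2 - 6*x + 1.52*|x|
L = 16, alpha = 0.0327
Iteration 1: beta = 0.0, y = 0.5771 + 0.0*(0.5771 - 0.5771) = 0.5771
  grad(y) = 3.2336, v = y - alpha*grad = 0.4714
  prox(v) = soft_thresh(0.4714, 0.0497) = 0.4217
Iteration 2: beta = 0.3333, y = 0.4217 + 0.3333*(0.4217 - 0.5771) = 0.3698
  grad(y) = -0.0825, v = y - alpha*grad = 0.3725
  prox(v) = soft_thresh(0.3725, 0.0497) = 0.3228
Iteration 3: beta = 0.5, y = 0.3228 + 0.5*(0.3228 - 0.4217) = 0.2734
  grad(y) = -1.6252, v = y - alpha*grad = 0.3266
  prox(v) = soft_thresh(0.3266, 0.0497) = 0.2769
f(x_3) = 8*0.2769^2 - 6*0.2769 + 1.52*|0.2769| = -0.6271


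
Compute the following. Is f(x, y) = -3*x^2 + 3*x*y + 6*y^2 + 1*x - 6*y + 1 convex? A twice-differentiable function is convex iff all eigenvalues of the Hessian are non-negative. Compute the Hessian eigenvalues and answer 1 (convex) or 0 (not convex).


The Hessian of f(x,y) = -3*x^2 + 3*x*y + 6*y^2 + 1*x - 6*y + 1 is:
H = [[-6, 3], [3, 12]]
Trace = -6 + 12 = 6
Determinant = -6*12 - (3)^2 = -81
Discriminant = (6)^2 - 4*-81 = 360.0
Eigenvalues: lambda_1 = -6.4868, lambda_2 = 12.4868
The function is not convex.

0


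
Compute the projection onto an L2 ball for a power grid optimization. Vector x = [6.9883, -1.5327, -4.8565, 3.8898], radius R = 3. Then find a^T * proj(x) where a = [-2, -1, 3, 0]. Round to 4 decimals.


Step 1: Compute ||x|| (intermediates to 6 decimals).
||x|| = sqrt(6.9883^2 + (-1.5327)^2 + (-4.8565)^2 + 3.8898^2) = 9.481648
Step 2: Project.
Since ||x|| > R, scale = R/||x|| = 3/9.481648 = 0.316401, proj(x) = scale * x
proj(x) = [2.211105, -0.484948, -1.536601, 1.230737]
Step 3: Dot product.
a^T * proj(x) = -2*2.211105 - 1*(-0.484948) + 3*(-1.536601) + 0*1.230737 = -8.5471


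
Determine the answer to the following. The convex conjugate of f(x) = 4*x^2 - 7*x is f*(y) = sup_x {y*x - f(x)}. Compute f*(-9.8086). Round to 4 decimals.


f*(y) = sup_x {y*x - a*x^2 - b*x} = sup_x {(y-b)*x - a*x^2}
FOC: (y - b) - 2a*x = 0 => x* = (y - b)/(2a)
x* = (-9.8086 + 7)/(2*4) = -0.3511
f*(-9.8086) = (y-b)^2/(4a) = (-9.8086 + 7)^2/(4*4)
= 7.8882/16 = 0.493


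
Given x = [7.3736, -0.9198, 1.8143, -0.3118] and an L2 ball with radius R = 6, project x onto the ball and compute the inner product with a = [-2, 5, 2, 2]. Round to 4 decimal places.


Step 1: Compute ||x|| (intermediates to 6 decimals).
||x|| = sqrt(7.3736^2 + (-0.9198)^2 + 1.8143^2 + (-0.3118)^2) = 7.655385
Step 2: Project.
Since ||x|| > R, scale = R/||x|| = 6/7.655385 = 0.783762, proj(x) = scale * x
proj(x) = [5.779147, -0.720904, 1.421979, -0.244377]
Step 3: Dot product.
a^T * proj(x) = -2*5.779147 + 5*(-0.720904) + 2*1.421979 + 2*(-0.244377) = -12.8076


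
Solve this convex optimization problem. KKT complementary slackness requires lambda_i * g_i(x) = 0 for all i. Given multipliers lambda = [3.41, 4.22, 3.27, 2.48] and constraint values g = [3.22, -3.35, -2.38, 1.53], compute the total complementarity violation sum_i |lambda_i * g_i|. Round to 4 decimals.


KKT complementary slackness check:
lambda_1 * g_1 = 3.41 * 3.22 = 10.9802
lambda_2 * g_2 = 4.22 * -3.35 = -14.137
lambda_3 * g_3 = 3.27 * -2.38 = -7.7826
lambda_4 * g_4 = 2.48 * 1.53 = 3.7944
Total violation = 10.9802 + 14.137 + 7.7826 + 3.7944 = 36.6942


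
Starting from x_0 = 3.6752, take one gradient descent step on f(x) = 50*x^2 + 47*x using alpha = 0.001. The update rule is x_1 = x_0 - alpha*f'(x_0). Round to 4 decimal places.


We compute the gradient at x_0 and apply the update.
f'(x) = 100*x + 47
f'(3.6752) = 100*3.6752 + 47 = 414.52
x_1 = 3.6752 - 0.001*414.52 = 3.2607


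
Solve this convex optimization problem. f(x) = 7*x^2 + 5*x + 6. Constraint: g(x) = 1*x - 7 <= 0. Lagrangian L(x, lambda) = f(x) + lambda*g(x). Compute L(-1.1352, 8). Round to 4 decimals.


Step 1: Evaluate f(x).
f(-1.1352) = 7*(-1.1352)^2 + 5*(-1.1352) + 6 = 9.3448
Step 2: Evaluate g(x).
g(-1.1352) = 1*-1.1352 - 7 = -8.1352
Step 3: Compute Lagrangian.
L = 9.3448 + 8*-8.1352 = -55.7368


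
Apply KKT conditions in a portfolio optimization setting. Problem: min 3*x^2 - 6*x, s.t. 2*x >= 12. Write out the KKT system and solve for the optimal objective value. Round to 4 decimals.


Step 1: Try lambda = 0 (constraint inactive).
x_unc = 6/(2*3) = 1.0
Check: 2*1.0 = 2.0 < 12 -- violated!
Step 2: Constraint must be active: 2*x = 12
x* = 12/2 = 6.0
lambda = (2*3*6.0 - 6)/2 = 15.0
Step 3: Compute optimal value.
f(x*) = 3*6.0^2 - 6*6.0 = 72.0


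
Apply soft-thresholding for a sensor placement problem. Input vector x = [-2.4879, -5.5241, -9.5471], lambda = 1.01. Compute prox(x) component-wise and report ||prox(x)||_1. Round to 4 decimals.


Soft-thresholding with lambda = 1.01:
prox(-2.4879) = sign(-2.4879)*max(|-2.4879| - 1.01, 0) = -1.4779
prox(-5.5241) = sign(-5.5241)*max(|-5.5241| - 1.01, 0) = -4.5141
prox(-9.5471) = sign(-9.5471)*max(|-9.5471| - 1.01, 0) = -8.5371
prox(x) = [-1.4779, -4.5141, -8.5371]
||prox(x)||_1 = 1.4779 + 4.5141 + 8.5371 = 14.5291


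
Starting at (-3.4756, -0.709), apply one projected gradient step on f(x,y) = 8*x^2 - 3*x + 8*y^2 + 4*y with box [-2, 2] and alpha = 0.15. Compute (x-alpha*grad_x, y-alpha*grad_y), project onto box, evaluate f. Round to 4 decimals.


Step 1: Compute gradient at (-3.4756, -0.709).
grad_x = 2*8*-3.4756 - 3 = -58.6096
grad_y = 2*8*-0.709 + 4 = -7.344
Step 2: Gradient step.
x_raw = -3.4756 - 0.15*-58.6096 = 5.3158
y_raw = -0.709 - 0.15*-7.344 = 0.3926
Step 3: Project onto [-2, 2].
x_proj = clip(5.3158) = 2.0
y_proj = clip(0.3926) = 0.3926
Step 4: Evaluate f.
f(2.0, 0.3926) = 28.8035


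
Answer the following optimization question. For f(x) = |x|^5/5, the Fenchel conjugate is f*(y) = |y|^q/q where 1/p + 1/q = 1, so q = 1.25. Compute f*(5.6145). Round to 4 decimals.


The conjugate exponent q satisfies 1/p + 1/q = 1.
p = 5, so q = 5/(5 - 1) = 1.25
|y|^q = 5.6145^1.25 = 8.6425
f*(5.6145) = 8.6425 / 1.25 = 6.914


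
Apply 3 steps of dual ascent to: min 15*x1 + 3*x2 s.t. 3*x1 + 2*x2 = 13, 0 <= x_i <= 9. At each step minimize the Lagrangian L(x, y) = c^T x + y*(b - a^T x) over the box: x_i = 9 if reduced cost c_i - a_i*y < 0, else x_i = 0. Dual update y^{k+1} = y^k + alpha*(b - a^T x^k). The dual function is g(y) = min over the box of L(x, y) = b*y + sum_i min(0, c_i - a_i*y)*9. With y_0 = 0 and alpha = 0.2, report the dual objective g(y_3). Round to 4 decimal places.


Dual ascent for LP: min 15*x1 + 3*x2, 3*x1 + 2*x2 = 13, 0 <= x_i <= 9
Step 1: y^k = 0.0, reduced costs: (15.0, 3.0)
  x^k = (0.0, 0.0), subgradient = b - a^T x = 13.0
  y^{k+1} = 0.0 + 0.2*13.0 = 2.6
Step 2: y^k = 2.6, reduced costs: (7.2, -2.2)
  x^k = (0.0, 9.0), subgradient = b - a^T x = -5.0
  y^{k+1} = 2.6 + 0.2*-5.0 = 1.6
Step 3: y^k = 1.6, reduced costs: (10.2, -0.2)
  x^k = (0.0, 9.0), subgradient = b - a^T x = -5.0
  y^{k+1} = 1.6 + 0.2*-5.0 = 0.6
Dual objective at y_3 = 0.6: reduced costs (13.2, 1.8), box minimizer x = (0.0, 0.0)
g(y_3) = b*y + (c1 - a1*y)*x1 + (c2 - a2*y)*x2 = 13*0.6 + 13.2*0.0 + 1.8*0.0 = 7.8 + 0.0 + 0.0 = 7.8


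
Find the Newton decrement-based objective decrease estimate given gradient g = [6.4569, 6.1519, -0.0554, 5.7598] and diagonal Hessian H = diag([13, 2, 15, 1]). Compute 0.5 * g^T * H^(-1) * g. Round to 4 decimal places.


Step 1: H is diagonal, so H^(-1) * g = [0.4967, 3.076, -0.0037, 5.7598].
Step 2: g^T H^(-1) g = sum_i g_i^2 / H_ii
  = (6.4569)^2/13 + (6.1519)^2/2 + (-0.0554)^2/15 + (5.7598)^2/1
  = 3.207 + 18.9229 + 0.0002 + 33.1753 = 55.3055
Step 3: Objective decrease = 0.5 * g^T H^(-1) g = 27.6527


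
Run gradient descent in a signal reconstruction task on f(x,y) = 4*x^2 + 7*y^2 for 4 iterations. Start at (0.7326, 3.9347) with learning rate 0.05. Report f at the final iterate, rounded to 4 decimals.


Gradient descent on f(x,y) = 4*x^2 + 7*y^2.
Starting point: (0.7326, 3.9347), alpha = 0.05
Step 1: grad_x = 2*4*0.7326 = 5.8608, grad_y = 2*7*3.9347 = 55.0858
  x_1 = 0.7326 - 0.05*5.8608 = 0.4396
  y_1 = 3.9347 - 0.05*55.0858 = 1.1804
Step 2: grad_x = 2*4*0.4396 = 3.5165, grad_y = 2*7*1.1804 = 16.5257
  x_2 = 0.4396 - 0.05*3.5165 = 0.2637
  y_2 = 1.1804 - 0.05*16.5257 = 0.3541
Step 3: grad_x = 2*4*0.2637 = 2.1099, grad_y = 2*7*0.3541 = 4.9577
  x_3 = 0.2637 - 0.05*2.1099 = 0.1582
  y_3 = 0.3541 - 0.05*4.9577 = 0.1062
Step 4: grad_x = 2*4*0.1582 = 1.2659, grad_y = 2*7*0.1062 = 1.4873
  x_4 = 0.1582 - 0.05*1.2659 = 0.0949
  y_4 = 0.1062 - 0.05*1.4873 = 0.0319
f(0.0949, 0.0319) = 4*0.0949^2 + 7*0.0319^2 = 0.0432


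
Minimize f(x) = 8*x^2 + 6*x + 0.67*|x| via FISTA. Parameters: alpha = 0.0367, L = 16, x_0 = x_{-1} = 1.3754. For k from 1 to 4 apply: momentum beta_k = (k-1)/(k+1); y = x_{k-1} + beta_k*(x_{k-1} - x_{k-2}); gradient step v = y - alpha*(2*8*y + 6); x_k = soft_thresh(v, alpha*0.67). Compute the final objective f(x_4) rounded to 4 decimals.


FISTA on f(x) = 8*x^2 + 6*x + 0.67*|x|
L = 16, alpha = 0.0367
Iteration 1: beta = 0.0, y = 1.3754 + 0.0*(1.3754 - 1.3754) = 1.3754
  grad(y) = 28.0064, v = y - alpha*grad = 0.3476
  prox(v) = soft_thresh(0.3476, 0.0246) = 0.323
Iteration 2: beta = 0.3333, y = 0.323 + 0.3333*(0.323 - 1.3754) = -0.0278
  grad(y) = 5.5547, v = y - alpha*grad = -0.2317
  prox(v) = soft_thresh(-0.2317, 0.0246) = -0.2071
Iteration 3: beta = 0.5, y = -0.2071 + 0.5*(-0.2071 - 0.323) = -0.4721
  grad(y) = -1.5542, v = y - alpha*grad = -0.4151
  prox(v) = soft_thresh(-0.4151, 0.0246) = -0.3905
Iteration 4: beta = 0.6, y = -0.3905 + 0.6*(-0.3905 + 0.2071) = -0.5006
  grad(y) = -2.0089, v = y - alpha*grad = -0.4268
  prox(v) = soft_thresh(-0.4268, 0.0246) = -0.4022
f(x_4) = 8*(-0.4022)^2 + 6*(-0.4022) + 0.67*|-0.4022| = -0.8496


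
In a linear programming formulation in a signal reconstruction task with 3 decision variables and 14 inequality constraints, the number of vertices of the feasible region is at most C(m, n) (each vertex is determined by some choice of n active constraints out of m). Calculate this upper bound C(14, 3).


Each vertex corresponds to some choice of n active constraints out of m, so the number of vertices is at most C(m, n) = m! / (n!(m-n)!).
m = 14, n = 3
Numerator: 14 * 13 * 12
Denominator: 3! = 6
C(14, 3) = 364


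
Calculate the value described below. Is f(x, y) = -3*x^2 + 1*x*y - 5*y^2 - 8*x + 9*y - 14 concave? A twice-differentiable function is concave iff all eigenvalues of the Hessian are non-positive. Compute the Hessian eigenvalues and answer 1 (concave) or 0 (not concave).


The Hessian of f(x,y) = -3*x^2 + 1*x*y - 5*y^2 - 8*x + 9*y - 14 is:
H = [[-6, 1], [1, -10]]
Trace = -6 - 10 = -16
Determinant = -6*-10 - (1)^2 = 59
Discriminant = (-16)^2 - 4*59 = 20.0
Eigenvalues: lambda_1 = -10.2361, lambda_2 = -5.7639
The function is concave.

1


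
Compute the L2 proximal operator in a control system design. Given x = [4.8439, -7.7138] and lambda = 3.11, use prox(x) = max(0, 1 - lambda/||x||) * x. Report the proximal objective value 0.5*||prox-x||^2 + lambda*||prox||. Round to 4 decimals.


Step 1: Compute ||x||.
||x|| = 9.1086
Step 2: Compute scaling factor.
scale = max(0, 1 - 3.11/9.1086) = 0.6586
Step 3: prox(x) = [3.19, -5.08]
||prox(x)|| = 5.9986
Step 4: Proximal objective.
0.5*||prox-x||^2 = 4.8361
lambda*||prox|| = 18.6556
Total = 23.4916


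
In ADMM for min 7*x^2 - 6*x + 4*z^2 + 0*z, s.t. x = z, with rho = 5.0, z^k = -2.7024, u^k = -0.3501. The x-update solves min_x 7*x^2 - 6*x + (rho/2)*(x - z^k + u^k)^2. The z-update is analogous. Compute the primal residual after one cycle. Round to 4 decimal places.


ADMM iteration with rho = 5.0, z^k = -2.7024, u^k = -0.3501
Step 1: x-update.
Minimize 7*x^2 - 6*x + (5.0/2)*(x + 2.7024 - 0.3501)^2
FOC: (2*7 + 5.0)*x = 6 + 5.0*(-2.7024 + 0.3501)
x^{k+1} = -0.3032
Step 2: z-update.
Minimize 4*z^2 + 0*z + (5.0/2)*(-0.3032 - z - 0.3501)^2
FOC: (2*4 + 5.0)*z = 0 + 5.0*(-0.3032 - 0.3501)
z^{k+1} = -0.2513
Step 3: u-update.
u^{k+1} = -0.3501 - 0.3032 + 0.2513 = -0.4021
Step 4: Primal residual = |-0.3032 + 0.2513| = 0.052


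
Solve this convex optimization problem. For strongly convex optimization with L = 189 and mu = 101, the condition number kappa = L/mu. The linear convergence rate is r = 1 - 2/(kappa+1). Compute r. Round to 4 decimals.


Step 1: Compute the condition number.
kappa = L/mu = 189/101 = 1.8713
Step 2: Compute the convergence rate.
r = 1 - 2/(kappa + 1) = 1 - 2*mu/(L + mu) = (L - mu)/(L + mu) = 88/290 = 0.3034


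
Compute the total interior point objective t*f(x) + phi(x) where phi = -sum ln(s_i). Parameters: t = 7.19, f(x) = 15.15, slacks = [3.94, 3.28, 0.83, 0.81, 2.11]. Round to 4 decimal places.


Step 1: Compute log-barrier.
ln values: [1.3712, 1.1878, -0.1863, -0.2107, 0.7467]
phi = -(1.3712 + 1.1878 - 0.1863 - 0.2107 + 0.7467) = -2.9087
Step 2: Compute augmented objective.
t*f(x) = 7.19*15.15 = 108.9285
Total = 108.9285 - 2.9087 = 106.0198


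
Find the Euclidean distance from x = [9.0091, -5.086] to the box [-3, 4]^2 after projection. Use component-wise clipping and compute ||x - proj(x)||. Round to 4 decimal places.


Project each component onto [-3, 4].
clip(9.0091) = 4.0, clip(-5.086) = -3.0
Projection = [4.0, -3.0]
Squared diffs: [25.0911, 4.3514]
Distance = sqrt(29.4425) = 5.4261


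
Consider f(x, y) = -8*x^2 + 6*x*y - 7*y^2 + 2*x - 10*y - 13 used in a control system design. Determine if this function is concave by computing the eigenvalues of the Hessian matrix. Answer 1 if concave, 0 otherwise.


The Hessian of f(x,y) = -8*x^2 + 6*x*y - 7*y^2 + 2*x - 10*y - 13 is:
H = [[-16, 6], [6, -14]]
Trace = -16 - 14 = -30
Determinant = -16*-14 - (6)^2 = 188
Discriminant = (-30)^2 - 4*188 = 148.0
Eigenvalues: lambda_1 = -21.0828, lambda_2 = -8.9172
The function is concave.

1


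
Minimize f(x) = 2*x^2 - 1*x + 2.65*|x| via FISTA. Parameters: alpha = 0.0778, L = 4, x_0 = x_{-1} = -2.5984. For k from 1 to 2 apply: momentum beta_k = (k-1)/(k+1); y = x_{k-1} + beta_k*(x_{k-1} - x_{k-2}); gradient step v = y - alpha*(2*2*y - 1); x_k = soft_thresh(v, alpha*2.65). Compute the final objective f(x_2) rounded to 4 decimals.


FISTA on f(x) = 2*x^2 - 1*x + 2.65*|x|
L = 4, alpha = 0.0778
Iteration 1: beta = 0.0, y = -2.5984 + 0.0*(-2.5984 + 2.5984) = -2.5984
  grad(y) = -11.3936, v = y - alpha*grad = -1.712
  prox(v) = soft_thresh(-1.712, 0.2062) = -1.5058
Iteration 2: beta = 0.3333, y = -1.5058 + 0.3333*(-1.5058 + 2.5984) = -1.1416
  grad(y) = -5.5664, v = y - alpha*grad = -0.7085
  prox(v) = soft_thresh(-0.7085, 0.2062) = -0.5024
f(x_2) = 2*(-0.5024)^2 - 1*(-0.5024) + 2.65*|-0.5024| = 2.3384


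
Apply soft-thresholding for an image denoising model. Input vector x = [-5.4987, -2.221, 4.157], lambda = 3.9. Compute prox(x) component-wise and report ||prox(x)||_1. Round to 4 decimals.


Soft-thresholding with lambda = 3.9:
prox(-5.4987) = sign(-5.4987)*max(|-5.4987| - 3.9, 0) = -1.5987
prox(-2.221) = sign(-2.221)*max(|-2.221| - 3.9, 0) = 0.0
prox(4.157) = sign(4.157)*max(|4.157| - 3.9, 0) = 0.257
prox(x) = [-1.5987, 0.0, 0.257]
||prox(x)||_1 = 1.5987 + 0.0 + 0.257 = 1.8557


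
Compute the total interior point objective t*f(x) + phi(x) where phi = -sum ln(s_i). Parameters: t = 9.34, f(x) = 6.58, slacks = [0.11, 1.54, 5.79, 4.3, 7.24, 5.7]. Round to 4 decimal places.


Step 1: Compute log-barrier.
ln values: [-2.2073, 0.4318, 1.7561, 1.4586, 1.9796, 1.7405]
phi = -(-2.2073 + 0.4318 + 1.7561 + 1.4586 + 1.9796 + 1.7405) = -5.1593
Step 2: Compute augmented objective.
t*f(x) = 9.34*6.58 = 61.4572
Total = 61.4572 - 5.1593 = 56.2979


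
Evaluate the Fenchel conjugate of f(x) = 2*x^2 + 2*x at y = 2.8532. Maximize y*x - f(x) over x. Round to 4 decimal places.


f*(y) = sup_x {y*x - a*x^2 - b*x} = sup_x {(y-b)*x - a*x^2}
FOC: (y - b) - 2a*x = 0 => x* = (y - b)/(2a)
x* = (2.8532 - 2)/(2*2) = 0.2133
f*(2.8532) = (y-b)^2/(4a) = (2.8532 - 2)^2/(4*2)
= 0.728/8 = 0.091


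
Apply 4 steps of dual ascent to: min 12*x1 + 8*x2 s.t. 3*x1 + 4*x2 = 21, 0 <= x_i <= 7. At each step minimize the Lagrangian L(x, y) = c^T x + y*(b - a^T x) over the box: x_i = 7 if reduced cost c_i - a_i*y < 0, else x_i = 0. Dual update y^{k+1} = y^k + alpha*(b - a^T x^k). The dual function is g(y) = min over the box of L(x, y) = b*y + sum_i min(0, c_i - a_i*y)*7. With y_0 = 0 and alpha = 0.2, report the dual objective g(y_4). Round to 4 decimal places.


Dual ascent for LP: min 12*x1 + 8*x2, 3*x1 + 4*x2 = 21, 0 <= x_i <= 7
Step 1: y^k = 0.0, reduced costs: (12.0, 8.0)
  x^k = (0.0, 0.0), subgradient = b - a^T x = 21.0
  y^{k+1} = 0.0 + 0.2*21.0 = 4.2
Step 2: y^k = 4.2, reduced costs: (-0.6, -8.8)
  x^k = (7.0, 7.0), subgradient = b - a^T x = -28.0
  y^{k+1} = 4.2 + 0.2*-28.0 = -1.4
Step 3: y^k = -1.4, reduced costs: (16.2, 13.6)
  x^k = (0.0, 0.0), subgradient = b - a^T x = 21.0
  y^{k+1} = -1.4 + 0.2*21.0 = 2.8
Step 4: y^k = 2.8, reduced costs: (3.6, -3.2)
  x^k = (0.0, 7.0), subgradient = b - a^T x = -7.0
  y^{k+1} = 2.8 + 0.2*-7.0 = 1.4
Dual objective at y_4 = 1.4: reduced costs (7.8, 2.4), box minimizer x = (0.0, 0.0)
g(y_4) = b*y + (c1 - a1*y)*x1 + (c2 - a2*y)*x2 = 21*1.4 + 7.8*0.0 + 2.4*0.0 = 29.4 + 0.0 + 0.0 = 29.4


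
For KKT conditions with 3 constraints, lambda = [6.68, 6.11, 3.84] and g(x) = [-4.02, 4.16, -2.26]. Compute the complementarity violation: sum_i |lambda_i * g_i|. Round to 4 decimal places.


KKT complementary slackness check:
lambda_1 * g_1 = 6.68 * -4.02 = -26.8536
lambda_2 * g_2 = 6.11 * 4.16 = 25.4176
lambda_3 * g_3 = 3.84 * -2.26 = -8.6784
Total violation = 26.8536 + 25.4176 + 8.6784 = 60.9496


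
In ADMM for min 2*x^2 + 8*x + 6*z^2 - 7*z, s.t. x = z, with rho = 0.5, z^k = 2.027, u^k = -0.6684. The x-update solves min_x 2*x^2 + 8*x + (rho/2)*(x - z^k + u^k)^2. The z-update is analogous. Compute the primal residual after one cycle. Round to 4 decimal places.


ADMM iteration with rho = 0.5, z^k = 2.027, u^k = -0.6684
Step 1: x-update.
Minimize 2*x^2 + 8*x + (0.5/2)*(x - 2.027 - 0.6684)^2
FOC: (2*2 + 0.5)*x = -8 + 0.5*(2.027 + 0.6684)
x^{k+1} = -1.4783
Step 2: z-update.
Minimize 6*z^2 - 7*z + (0.5/2)*(-1.4783 - z - 0.6684)^2
FOC: (2*6 + 0.5)*z = 7 + 0.5*(-1.4783 - 0.6684)
z^{k+1} = 0.4741
Step 3: u-update.
u^{k+1} = -0.6684 - 1.4783 - 0.4741 = -2.6208
Step 4: Primal residual = |-1.4783 - 0.4741| = 1.9524


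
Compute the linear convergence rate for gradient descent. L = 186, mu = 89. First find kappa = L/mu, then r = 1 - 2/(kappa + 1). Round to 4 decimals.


Step 1: Compute the condition number.
kappa = L/mu = 186/89 = 2.0899
Step 2: Compute the convergence rate.
r = 1 - 2/(kappa + 1) = 1 - 2*mu/(L + mu) = (L - mu)/(L + mu) = 97/275 = 0.3527


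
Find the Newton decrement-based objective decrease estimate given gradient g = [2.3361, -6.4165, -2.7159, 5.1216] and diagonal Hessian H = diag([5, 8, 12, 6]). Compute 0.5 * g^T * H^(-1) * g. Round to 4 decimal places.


Step 1: H is diagonal, so H^(-1) * g = [0.4672, -0.8021, -0.2263, 0.8536].
Step 2: g^T H^(-1) g = sum_i g_i^2 / H_ii
  = (2.3361)^2/5 + (-6.4165)^2/8 + (-2.7159)^2/12 + (5.1216)^2/6
  = 1.0915 + 5.1464 + 0.6147 + 4.3718 = 11.2244
Step 3: Objective decrease = 0.5 * g^T H^(-1) g = 5.6122


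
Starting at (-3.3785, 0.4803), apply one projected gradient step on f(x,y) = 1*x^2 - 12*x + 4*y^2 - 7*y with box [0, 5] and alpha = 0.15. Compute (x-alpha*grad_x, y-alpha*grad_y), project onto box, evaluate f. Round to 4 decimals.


Step 1: Compute gradient at (-3.3785, 0.4803).
grad_x = 2*1*-3.3785 - 12 = -18.757
grad_y = 2*4*0.4803 - 7 = -3.1576
Step 2: Gradient step.
x_raw = -3.3785 - 0.15*-18.757 = -0.565
y_raw = 0.4803 - 0.15*-3.1576 = 0.9539
Step 3: Project onto [0, 5].
x_proj = clip(-0.565) = 0.0
y_proj = clip(0.9539) = 0.9539
Step 4: Evaluate f.
f(0.0, 0.9539) = -3.0376


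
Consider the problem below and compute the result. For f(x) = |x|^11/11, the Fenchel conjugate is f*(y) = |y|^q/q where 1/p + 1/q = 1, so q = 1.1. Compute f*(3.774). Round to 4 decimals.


The conjugate exponent q satisfies 1/p + 1/q = 1.
p = 11, so q = 11/(11 - 1) = 1.1
|y|^q = 3.774^1.1 = 4.31
f*(3.774) = 4.31 / 1.1 = 3.9182


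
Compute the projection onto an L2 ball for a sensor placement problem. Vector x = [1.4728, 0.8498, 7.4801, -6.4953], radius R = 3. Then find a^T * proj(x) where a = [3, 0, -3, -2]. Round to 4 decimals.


Step 1: Compute ||x|| (intermediates to 6 decimals).
||x|| = sqrt(1.4728^2 + 0.8498^2 + 7.4801^2 + (-6.4953)^2) = 10.051473
Step 2: Project.
Since ||x|| > R, scale = R/||x|| = 3/10.051473 = 0.298464, proj(x) = scale * x
proj(x) = [0.439578, 0.253635, 2.232541, -1.938613]
Step 3: Dot product.
a^T * proj(x) = 3*0.439578 + 0*0.253635 - 3*2.232541 - 2*(-1.938613) = -1.5017


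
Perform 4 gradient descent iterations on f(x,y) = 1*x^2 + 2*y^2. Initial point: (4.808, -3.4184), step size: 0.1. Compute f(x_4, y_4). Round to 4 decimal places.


Gradient descent on f(x,y) = 1*x^2 + 2*y^2.
Starting point: (4.808, -3.4184), alpha = 0.1
Step 1: grad_x = 2*1*4.808 = 9.616, grad_y = 2*2*-3.4184 = -13.6736
  x_1 = 4.808 - 0.1*9.616 = 3.8464
  y_1 = -3.4184 - 0.1*-13.6736 = -2.051
Step 2: grad_x = 2*1*3.8464 = 7.6928, grad_y = 2*2*-2.051 = -8.2042
  x_2 = 3.8464 - 0.1*7.6928 = 3.0771
  y_2 = -2.051 - 0.1*-8.2042 = -1.2306
Step 3: grad_x = 2*1*3.0771 = 6.1542, grad_y = 2*2*-1.2306 = -4.9225
  x_3 = 3.0771 - 0.1*6.1542 = 2.4617
  y_3 = -1.2306 - 0.1*-4.9225 = -0.7384
Step 4: grad_x = 2*1*2.4617 = 4.9234, grad_y = 2*2*-0.7384 = -2.9535
  x_4 = 2.4617 - 0.1*4.9234 = 1.9694
  y_4 = -0.7384 - 0.1*-2.9535 = -0.443
f(1.9694, -0.443) = 1*1.9694^2 + 2*(-0.443)^2 = 4.2709


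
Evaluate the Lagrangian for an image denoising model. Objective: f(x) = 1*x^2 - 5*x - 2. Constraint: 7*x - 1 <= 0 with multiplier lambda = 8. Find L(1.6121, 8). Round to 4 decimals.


Step 1: Evaluate f(x).
f(1.6121) = 1*1.6121^2 - 5*1.6121 - 2 = -7.4616
Step 2: Evaluate g(x).
g(1.6121) = 7*1.6121 - 1 = 10.2847
Step 3: Compute Lagrangian.
L = -7.4616 + 8*10.2847 = 74.816


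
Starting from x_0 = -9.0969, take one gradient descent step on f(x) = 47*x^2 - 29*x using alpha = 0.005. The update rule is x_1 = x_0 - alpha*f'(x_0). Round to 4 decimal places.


We compute the gradient at x_0 and apply the update.
f'(x) = 94*x - 29
f'(-9.0969) = 94*-9.0969 - 29 = -884.1086
x_1 = -9.0969 - 0.005*-884.1086 = -4.6764


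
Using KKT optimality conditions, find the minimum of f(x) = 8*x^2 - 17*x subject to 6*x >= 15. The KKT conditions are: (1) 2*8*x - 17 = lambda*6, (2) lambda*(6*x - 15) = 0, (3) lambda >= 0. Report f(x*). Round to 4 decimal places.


Step 1: Try lambda = 0 (constraint inactive).
x_unc = 17/(2*8) = 1.0625
Check: 6*1.0625 = 6.375 < 15 -- violated!
Step 2: Constraint must be active: 6*x = 15
x* = 15/6 = 2.5
lambda = (2*8*2.5 - 17)/6 = 3.8333
Step 3: Compute optimal value.
f(x*) = 8*2.5^2 - 17*2.5 = 7.5


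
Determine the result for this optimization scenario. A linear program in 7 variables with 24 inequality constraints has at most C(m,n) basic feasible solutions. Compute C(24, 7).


Each vertex corresponds to some choice of n active constraints out of m, so the number of vertices is at most C(m, n) = m! / (n!(m-n)!).
m = 24, n = 7
Numerator: 24 * 23 * 22 * 21 * 20 * 19 * 18
Denominator: 7! = 5040
C(24, 7) = 346104


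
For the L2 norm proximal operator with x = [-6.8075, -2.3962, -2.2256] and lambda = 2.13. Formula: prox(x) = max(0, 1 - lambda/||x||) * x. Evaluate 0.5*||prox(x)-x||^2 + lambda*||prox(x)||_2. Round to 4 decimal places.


Step 1: Compute ||x||.
||x|| = 7.5523
Step 2: Compute scaling factor.
scale = max(0, 1 - 2.13/7.5523) = 0.718
Step 3: prox(x) = [-4.8876, -1.7204, -1.5979]
||prox(x)|| = 5.4223
Step 4: Proximal objective.
0.5*||prox-x||^2 = 2.2685
lambda*||prox|| = 11.5495
Total = 13.8179


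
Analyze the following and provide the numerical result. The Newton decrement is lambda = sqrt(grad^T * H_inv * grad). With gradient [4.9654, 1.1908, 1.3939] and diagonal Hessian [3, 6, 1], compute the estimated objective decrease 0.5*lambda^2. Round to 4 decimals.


Step 1: H is diagonal, so H^(-1) * g = [1.6551, 0.1985, 1.3939].
Step 2: g^T H^(-1) g = sum_i g_i^2 / H_ii
  = (4.9654)^2/3 + (1.1908)^2/6 + (1.3939)^2/1
  = 8.2184 + 0.2363 + 1.943 = 10.3977
Step 3: Objective decrease = 0.5 * g^T H^(-1) g = 5.1988


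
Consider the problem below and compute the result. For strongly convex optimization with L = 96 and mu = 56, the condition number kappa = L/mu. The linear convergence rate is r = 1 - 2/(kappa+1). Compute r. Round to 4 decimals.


Step 1: Compute the condition number.
kappa = L/mu = 96/56 = 1.7143
Step 2: Compute the convergence rate.
r = 1 - 2/(kappa + 1) = 1 - 2*mu/(L + mu) = (L - mu)/(L + mu) = 40/152 = 0.2632


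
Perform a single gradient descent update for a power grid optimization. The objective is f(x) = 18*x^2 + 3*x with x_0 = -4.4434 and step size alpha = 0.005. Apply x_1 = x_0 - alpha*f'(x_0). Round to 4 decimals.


We compute the gradient at x_0 and apply the update.
f'(x) = 36*x + 3
f'(-4.4434) = 36*-4.4434 + 3 = -156.9624
x_1 = -4.4434 - 0.005*-156.9624 = -3.6586


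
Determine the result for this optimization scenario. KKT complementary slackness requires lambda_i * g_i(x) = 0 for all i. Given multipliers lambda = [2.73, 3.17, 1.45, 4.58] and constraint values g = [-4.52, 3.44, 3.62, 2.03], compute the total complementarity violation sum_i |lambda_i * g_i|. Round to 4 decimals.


KKT complementary slackness check:
lambda_1 * g_1 = 2.73 * -4.52 = -12.3396
lambda_2 * g_2 = 3.17 * 3.44 = 10.9048
lambda_3 * g_3 = 1.45 * 3.62 = 5.249
lambda_4 * g_4 = 4.58 * 2.03 = 9.2974
Total violation = 12.3396 + 10.9048 + 5.249 + 9.2974 = 37.7908


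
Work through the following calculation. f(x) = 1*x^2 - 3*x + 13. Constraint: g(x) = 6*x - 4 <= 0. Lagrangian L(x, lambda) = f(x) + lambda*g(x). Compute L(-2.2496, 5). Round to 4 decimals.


Step 1: Evaluate f(x).
f(-2.2496) = 1*(-2.2496)^2 - 3*(-2.2496) + 13 = 24.8095
Step 2: Evaluate g(x).
g(-2.2496) = 6*-2.2496 - 4 = -17.4976
Step 3: Compute Lagrangian.
L = 24.8095 + 5*-17.4976 = -62.6785


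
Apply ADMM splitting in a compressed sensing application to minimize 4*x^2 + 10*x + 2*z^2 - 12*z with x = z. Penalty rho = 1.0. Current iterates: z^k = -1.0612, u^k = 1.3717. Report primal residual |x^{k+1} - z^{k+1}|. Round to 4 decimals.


ADMM iteration with rho = 1.0, z^k = -1.0612, u^k = 1.3717
Step 1: x-update.
Minimize 4*x^2 + 10*x + (1.0/2)*(x + 1.0612 + 1.3717)^2
FOC: (2*4 + 1.0)*x = -10 + 1.0*(-1.0612 - 1.3717)
x^{k+1} = -1.3814
Step 2: z-update.
Minimize 2*z^2 - 12*z + (1.0/2)*(-1.3814 - z + 1.3717)^2
FOC: (2*2 + 1.0)*z = 12 + 1.0*(-1.3814 + 1.3717)
z^{k+1} = 2.3981
Step 3: u-update.
u^{k+1} = 1.3717 - 1.3814 - 2.3981 = -2.4078
Step 4: Primal residual = |-1.3814 - 2.3981| = 3.7795


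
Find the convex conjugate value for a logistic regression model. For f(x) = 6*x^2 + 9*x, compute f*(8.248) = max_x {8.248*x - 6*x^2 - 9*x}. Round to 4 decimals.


f*(y) = sup_x {y*x - a*x^2 - b*x} = sup_x {(y-b)*x - a*x^2}
FOC: (y - b) - 2a*x = 0 => x* = (y - b)/(2a)
x* = (8.248 - 9)/(2*6) = -0.0627
f*(8.248) = (y-b)^2/(4a) = (8.248 - 9)^2/(4*6)
= 0.5655/24 = 0.0236


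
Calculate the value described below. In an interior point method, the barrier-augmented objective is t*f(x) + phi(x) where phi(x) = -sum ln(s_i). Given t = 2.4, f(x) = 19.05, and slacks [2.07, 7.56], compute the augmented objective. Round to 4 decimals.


Step 1: Compute log-barrier.
ln values: [0.7275, 2.0229]
phi = -(0.7275 + 2.0229) = -2.7504
Step 2: Compute augmented objective.
t*f(x) = 2.4*19.05 = 45.72
Total = 45.72 - 2.7504 = 42.9696


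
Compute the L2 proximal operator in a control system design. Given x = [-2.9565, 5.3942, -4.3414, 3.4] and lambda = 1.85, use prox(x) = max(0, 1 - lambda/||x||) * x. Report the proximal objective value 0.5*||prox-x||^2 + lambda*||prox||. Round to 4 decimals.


Step 1: Compute ||x||.
||x|| = 8.2611
Step 2: Compute scaling factor.
scale = max(0, 1 - 1.85/8.2611) = 0.7761
Step 3: prox(x) = [-2.2944, 4.1862, -3.3692, 2.6386]
||prox(x)|| = 6.4111
Step 4: Proximal objective.
0.5*||prox-x||^2 = 1.7113
lambda*||prox|| = 11.8605
Total = 13.5718


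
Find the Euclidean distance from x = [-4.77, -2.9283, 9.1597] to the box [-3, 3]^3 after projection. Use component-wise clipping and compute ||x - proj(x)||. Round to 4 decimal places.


Project each component onto [-3, 3].
clip(-4.77) = -3.0, clip(-2.9283) = -2.9283, clip(9.1597) = 3.0
Projection = [-3.0, -2.9283, 3.0]
Squared diffs: [3.1329, 0.0, 37.9419]
Distance = sqrt(41.0748) = 6.409


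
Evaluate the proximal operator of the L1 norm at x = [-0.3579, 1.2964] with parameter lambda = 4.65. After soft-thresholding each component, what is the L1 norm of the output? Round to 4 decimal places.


Soft-thresholding with lambda = 4.65:
prox(-0.3579) = sign(-0.3579)*max(|-0.3579| - 4.65, 0) = 0.0
prox(1.2964) = sign(1.2964)*max(|1.2964| - 4.65, 0) = 0.0
prox(x) = [0.0, 0.0]
||prox(x)||_1 = 0.0 + 0.0 = 0.0


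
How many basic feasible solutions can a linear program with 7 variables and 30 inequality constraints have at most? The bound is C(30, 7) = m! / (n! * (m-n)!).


Each vertex corresponds to some choice of n active constraints out of m, so the number of vertices is at most C(m, n) = m! / (n!(m-n)!).
m = 30, n = 7
Numerator: 30 * 29 * 28 * 27 * 26 * 25 * 24
Denominator: 7! = 5040
C(30, 7) = 2035800


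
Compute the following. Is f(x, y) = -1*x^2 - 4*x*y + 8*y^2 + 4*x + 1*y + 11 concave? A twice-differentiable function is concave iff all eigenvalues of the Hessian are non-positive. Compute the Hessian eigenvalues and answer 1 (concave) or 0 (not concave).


The Hessian of f(x,y) = -1*x^2 - 4*x*y + 8*y^2 + 4*x + 1*y + 11 is:
H = [[-2, -4], [-4, 16]]
Trace = -2 + 16 = 14
Determinant = -2*16 - (-4)^2 = -48
Discriminant = (14)^2 - 4*-48 = 388.0
Eigenvalues: lambda_1 = -2.8489, lambda_2 = 16.8489
The function is not concave.

0


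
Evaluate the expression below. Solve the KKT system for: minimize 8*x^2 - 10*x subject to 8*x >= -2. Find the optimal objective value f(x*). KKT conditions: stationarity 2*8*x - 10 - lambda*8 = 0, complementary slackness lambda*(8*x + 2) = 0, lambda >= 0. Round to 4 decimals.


Step 1: Try lambda = 0 (constraint inactive).
Stationarity: 2*8*x - 10 = 0
x* = 10/(2*8) = 0.625
Check constraint: 8*0.625 = 5.0 >= -2 -- satisfied.
Step 2: Compute optimal value.
f(x*) = 8*0.625^2 - 10*0.625 = -3.125


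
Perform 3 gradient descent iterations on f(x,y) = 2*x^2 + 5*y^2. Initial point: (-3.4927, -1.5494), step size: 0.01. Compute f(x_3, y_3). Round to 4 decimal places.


Gradient descent on f(x,y) = 2*x^2 + 5*y^2.
Starting point: (-3.4927, -1.5494), alpha = 0.01
Step 1: grad_x = 2*2*-3.4927 = -13.9708, grad_y = 2*5*-1.5494 = -15.494
  x_1 = -3.4927 - 0.01*-13.9708 = -3.353
  y_1 = -1.5494 - 0.01*-15.494 = -1.3945
Step 2: grad_x = 2*2*-3.353 = -13.412, grad_y = 2*5*-1.3945 = -13.9446
  x_2 = -3.353 - 0.01*-13.412 = -3.2189
  y_2 = -1.3945 - 0.01*-13.9446 = -1.255
Step 3: grad_x = 2*2*-3.2189 = -12.8755, grad_y = 2*5*-1.255 = -12.5501
  x_3 = -3.2189 - 0.01*-12.8755 = -3.0901
  y_3 = -1.255 - 0.01*-12.5501 = -1.1295
f(-3.0901, -1.1295) = 2*(-3.0901)^2 + 5*(-1.1295)^2 = 25.4766


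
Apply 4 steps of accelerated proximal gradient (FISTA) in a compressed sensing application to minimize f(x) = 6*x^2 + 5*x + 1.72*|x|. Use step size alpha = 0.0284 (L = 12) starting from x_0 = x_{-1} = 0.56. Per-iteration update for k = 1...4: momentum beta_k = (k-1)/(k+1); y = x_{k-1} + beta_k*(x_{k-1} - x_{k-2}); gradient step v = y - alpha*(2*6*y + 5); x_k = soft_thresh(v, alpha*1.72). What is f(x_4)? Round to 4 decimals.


FISTA on f(x) = 6*x^2 + 5*x + 1.72*|x|
L = 12, alpha = 0.0284
Iteration 1: beta = 0.0, y = 0.56 + 0.0*(0.56 - 0.56) = 0.56
  grad(y) = 11.72, v = y - alpha*grad = 0.2272
  prox(v) = soft_thresh(0.2272, 0.0488) = 0.1783
Iteration 2: beta = 0.3333, y = 0.1783 + 0.3333*(0.1783 - 0.56) = 0.0511
  grad(y) = 5.6129, v = y - alpha*grad = -0.1083
  prox(v) = soft_thresh(-0.1083, 0.0488) = -0.0595
Iteration 3: beta = 0.5, y = -0.0595 + 0.5*(-0.0595 - 0.1783) = -0.1784
  grad(y) = 2.8594, v = y - alpha*grad = -0.2596
  prox(v) = soft_thresh(-0.2596, 0.0488) = -0.2107
Iteration 4: beta = 0.6, y = -0.2107 + 0.6*(-0.2107 + 0.0595) = -0.3015
  grad(y) = 1.3821, v = y - alpha*grad = -0.3407
  prox(v) = soft_thresh(-0.3407, 0.0488) = -0.2919
f(x_4) = 6*(-0.2919)^2 + 5*(-0.2919) + 1.72*|-0.2919| = -0.4462


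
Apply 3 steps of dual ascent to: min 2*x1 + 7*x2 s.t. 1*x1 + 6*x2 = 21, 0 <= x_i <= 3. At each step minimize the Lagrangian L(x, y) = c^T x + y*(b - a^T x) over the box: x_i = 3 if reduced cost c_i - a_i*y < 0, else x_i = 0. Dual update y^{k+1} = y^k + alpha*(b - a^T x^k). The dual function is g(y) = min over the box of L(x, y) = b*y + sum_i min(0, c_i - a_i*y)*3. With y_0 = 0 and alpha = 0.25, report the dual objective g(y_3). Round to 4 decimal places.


Dual ascent for LP: min 2*x1 + 7*x2, 1*x1 + 6*x2 = 21, 0 <= x_i <= 3
Step 1: y^k = 0.0, reduced costs: (2.0, 7.0)
  x^k = (0.0, 0.0), subgradient = b - a^T x = 21.0
  y^{k+1} = 0.0 + 0.25*21.0 = 5.25
Step 2: y^k = 5.25, reduced costs: (-3.25, -24.5)
  x^k = (3.0, 3.0), subgradient = b - a^T x = 0.0
  y^{k+1} = 5.25 + 0.25*0.0 = 5.25
Step 3: y^k = 5.25, reduced costs: (-3.25, -24.5)
  x^k = (3.0, 3.0), subgradient = b - a^T x = 0.0
  y^{k+1} = 5.25 + 0.25*0.0 = 5.25
Dual objective at y_3 = 5.25: reduced costs (-3.25, -24.5), box minimizer x = (3.0, 3.0)
g(y_3) = b*y + (c1 - a1*y)*x1 + (c2 - a2*y)*x2 = 21*5.25 + (-3.25)*3.0 + (-24.5)*3.0 = 110.25 - 9.75 - 73.5 = 27.0


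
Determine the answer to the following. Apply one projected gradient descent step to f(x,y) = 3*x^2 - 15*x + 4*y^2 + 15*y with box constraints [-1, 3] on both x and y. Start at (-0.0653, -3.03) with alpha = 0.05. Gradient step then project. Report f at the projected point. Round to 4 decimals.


Step 1: Compute gradient at (-0.0653, -3.03).
grad_x = 2*3*-0.0653 - 15 = -15.3918
grad_y = 2*4*-3.03 + 15 = -9.24
Step 2: Gradient step.
x_raw = -0.0653 - 0.05*-15.3918 = 0.7043
y_raw = -3.03 - 0.05*-9.24 = -2.568
Step 3: Project onto [-1, 3].
x_proj = clip(0.7043) = 0.7043
y_proj = clip(-2.568) = -1.0
Step 4: Evaluate f.
f(0.7043, -1.0) = -20.0763


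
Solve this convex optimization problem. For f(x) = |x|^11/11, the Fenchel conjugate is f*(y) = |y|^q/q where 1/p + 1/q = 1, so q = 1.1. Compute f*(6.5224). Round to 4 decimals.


The conjugate exponent q satisfies 1/p + 1/q = 1.
p = 11, so q = 11/(11 - 1) = 1.1
|y|^q = 6.5224^1.1 = 7.8677
f*(6.5224) = 7.8677 / 1.1 = 7.1525


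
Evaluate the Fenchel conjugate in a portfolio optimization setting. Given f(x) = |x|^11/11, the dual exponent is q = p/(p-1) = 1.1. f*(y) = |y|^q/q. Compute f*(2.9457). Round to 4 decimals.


The conjugate exponent q satisfies 1/p + 1/q = 1.
p = 11, so q = 11/(11 - 1) = 1.1
|y|^q = 2.9457^1.1 = 3.2818
f*(2.9457) = 3.2818 / 1.1 = 2.9834
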